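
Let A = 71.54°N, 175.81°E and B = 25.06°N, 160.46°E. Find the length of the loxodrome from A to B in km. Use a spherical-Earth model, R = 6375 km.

Rhumb course C = atan2(Δλ, Δψ) with Δψ = ln[tan(π/4+φ₂/2)/tan(π/4+φ₁/2)] = -1.3650, Δλ = -0.2679 → C = 191.10°
d = R·|Δφ| / |cos C| = 6375·0.81123 / 0.98128 = 5270 km

5270 km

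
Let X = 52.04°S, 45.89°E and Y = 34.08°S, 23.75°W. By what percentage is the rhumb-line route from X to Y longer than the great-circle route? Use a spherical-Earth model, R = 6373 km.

3.2%

Great circle: σ = 0.9033 rad → d_gc = Rσ = 5756.5 km
Rhumb: Δφ = +0.3135, Δλ = -1.2154, Δψ = +0.4340, q = Δφ/Δψ = 0.7223 → d_rh = R√(Δφ²+q²Δλ²) = 5941.2 km
Excess = (5941.2 − 5756.5) / 5756.5 = 184.7 / 5756.5 = 3.21% ≈ 3.2%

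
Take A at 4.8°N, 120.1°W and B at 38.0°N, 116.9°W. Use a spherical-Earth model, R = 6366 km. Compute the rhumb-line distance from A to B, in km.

3703 km

Rhumb course C = atan2(Δλ, Δψ) with Δψ = ln[tan(π/4+φ₂/2)/tan(π/4+φ₁/2)] = +0.6341, Δλ = +0.0559 → C = 5.03°
d = R·|Δφ| / |cos C| = 6366·0.57945 / 0.99614 = 3703 km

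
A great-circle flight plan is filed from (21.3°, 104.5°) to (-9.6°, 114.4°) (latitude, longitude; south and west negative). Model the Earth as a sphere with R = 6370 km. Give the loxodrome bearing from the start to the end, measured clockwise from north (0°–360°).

Meridional parts: M(φ₁)=+0.3806, M(φ₂)=-0.1683 → ΔM = -0.5490;  Δλ = +0.1728 rad
tan C = Δλ / ΔM = -0.3148 → C = 162.53°

162.5°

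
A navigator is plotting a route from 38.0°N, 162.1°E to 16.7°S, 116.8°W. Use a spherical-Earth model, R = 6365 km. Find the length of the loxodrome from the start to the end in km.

Rhumb course C = atan2(Δλ, Δψ) with Δψ = ln[tan(π/4+φ₂/2)/tan(π/4+φ₁/2)] = -1.0137, Δλ = +1.4155 → C = 125.61°
d = R·|Δφ| / |cos C| = 6365·0.95470 / 0.58224 = 10437 km

10437 km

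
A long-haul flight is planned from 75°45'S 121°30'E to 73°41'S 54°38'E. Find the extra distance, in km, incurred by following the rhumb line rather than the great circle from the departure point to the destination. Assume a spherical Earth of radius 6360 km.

103 km

Great circle: cos σ = sin φ₁ sin φ₂ + cos φ₁ cos φ₂ cos Δλ,  σ = 0.2931 rad → d_gc = 1863.9 km
Rhumb line: Δψ = +0.1370, q = Δφ/Δψ = 0.2632, d_rh = R√(Δφ²+q²Δλ²) = 1967.0 km
Excess = 1967.0 − 1863.9 = 103.1 ≈ 103 km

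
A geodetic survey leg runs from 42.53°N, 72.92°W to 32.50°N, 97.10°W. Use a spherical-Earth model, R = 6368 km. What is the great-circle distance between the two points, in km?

2394 km

cos σ = sin φ₁ sin φ₂ + cos φ₁ cos φ₂ cos Δλ
      = sin(42.53°)sin(32.50°) + cos(42.53°)cos(32.50°)cos(-24.18°) = 0.9302
σ = 21.536° → d = Rσ = 6368·0.37587 = 2394 km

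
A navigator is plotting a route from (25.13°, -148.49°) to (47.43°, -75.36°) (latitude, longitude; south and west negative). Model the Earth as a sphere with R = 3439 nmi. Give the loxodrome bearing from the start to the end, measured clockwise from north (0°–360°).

Δψ = ln[tan(π/4+φ₂/2)/tan(π/4+φ₁/2)] = +0.4893
Δλ = +1.2764 rad (taken the short way round)
course = atan2(Δλ, Δψ) = 69.03°

69.0°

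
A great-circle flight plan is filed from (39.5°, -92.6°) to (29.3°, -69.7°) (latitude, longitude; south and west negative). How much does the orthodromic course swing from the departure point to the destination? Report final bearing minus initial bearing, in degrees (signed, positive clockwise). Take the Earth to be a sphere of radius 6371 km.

+13.1°

Initial bearing θ₁ = atan2(sin Δλ cos φ₂, cos φ₁ sin φ₂ − sin φ₁ cos φ₂ cos Δλ) = 111.46°
Final bearing θ₂ = (initial bearing from the destination back to the start) + 180° = 124.56°
Δθ = θ₂ − θ₁ = +13.1°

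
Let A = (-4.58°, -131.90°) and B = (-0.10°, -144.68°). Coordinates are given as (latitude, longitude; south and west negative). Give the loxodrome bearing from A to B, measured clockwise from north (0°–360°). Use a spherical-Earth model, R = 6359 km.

289.3°

Δψ = ln[tan(π/4+φ₂/2)/tan(π/4+φ₁/2)] = +0.0783
Δλ = -0.2231 rad (taken the short way round)
course = atan2(Δλ, Δψ) = 289.34°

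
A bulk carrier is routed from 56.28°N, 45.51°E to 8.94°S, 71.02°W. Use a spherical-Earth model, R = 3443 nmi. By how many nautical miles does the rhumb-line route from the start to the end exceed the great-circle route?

356 nmi

Great circle: cos σ = sin φ₁ sin φ₂ + cos φ₁ cos φ₂ cos Δλ,  σ = 1.9543 rad → d_gc = 6728.8 nmi
Rhumb line: Δψ = -1.3505, q = Δφ/Δψ = 0.8429, d_rh = R√(Δφ²+q²Δλ²) = 7085.0 nmi
Excess = 7085.0 − 6728.8 = 356.2 ≈ 356 nmi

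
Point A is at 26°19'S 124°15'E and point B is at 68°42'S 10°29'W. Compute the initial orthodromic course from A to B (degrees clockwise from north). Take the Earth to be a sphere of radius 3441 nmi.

195.2°

θ = atan2( sin Δλ·cos φ₂ ,  cos φ₁ sin φ₂ − sin φ₁ cos φ₂ cos Δλ )
  = atan2(-0.2581, -0.9485) = 195.22°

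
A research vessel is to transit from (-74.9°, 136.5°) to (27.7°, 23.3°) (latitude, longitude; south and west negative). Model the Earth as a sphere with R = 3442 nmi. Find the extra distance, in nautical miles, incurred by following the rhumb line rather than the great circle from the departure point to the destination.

Great circle: cos σ = sin φ₁ sin φ₂ + cos φ₁ cos φ₂ cos Δλ,  σ = 2.1408 rad → d_gc = 7368.7 nmi
Rhumb line: Δψ = +2.5243, q = Δφ/Δψ = 0.7094, d_rh = R√(Δφ²+q²Δλ²) = 7827.0 nmi
Excess = 7827.0 − 7368.7 = 458.3 ≈ 458 nmi

458 nmi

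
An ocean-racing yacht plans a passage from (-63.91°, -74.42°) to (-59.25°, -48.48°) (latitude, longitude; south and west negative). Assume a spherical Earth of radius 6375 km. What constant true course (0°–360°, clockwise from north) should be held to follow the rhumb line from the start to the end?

69.3°

Meridional parts: M(φ₁)=-1.4623, M(φ₂)=-1.2911 → ΔM = +0.1713;  Δλ = +0.4527 rad
tan C = Δλ / ΔM = +2.6436 → C = 69.28°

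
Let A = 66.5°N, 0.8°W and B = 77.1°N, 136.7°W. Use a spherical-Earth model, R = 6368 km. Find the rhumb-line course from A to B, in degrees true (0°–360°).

284.4°

Δψ = ln[tan(π/4+φ₂/2)/tan(π/4+φ₁/2)] = +0.6097
Δλ = -2.3719 rad (taken the short way round)
course = atan2(Δλ, Δψ) = 284.42°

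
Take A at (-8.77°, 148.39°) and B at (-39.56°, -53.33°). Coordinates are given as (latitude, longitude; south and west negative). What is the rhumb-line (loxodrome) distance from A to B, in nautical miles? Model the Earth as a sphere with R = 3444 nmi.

Δψ = ln[tan(π/4+φ₂/2)/tan(π/4+φ₁/2)] = -0.5993;  Δφ = -0.5374 rad,  Δλ = +2.7625 rad
q = Δφ/Δψ = 0.8968
d = R·√(Δφ² + q²Δλ²) = 3444·2.53494 = 8730 nmi

8730 nmi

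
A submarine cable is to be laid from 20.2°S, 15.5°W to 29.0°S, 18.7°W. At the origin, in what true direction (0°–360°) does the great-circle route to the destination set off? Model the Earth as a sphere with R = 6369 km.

197.6°

θ = atan2( sin Δλ·cos φ₂ ,  cos φ₁ sin φ₂ − sin φ₁ cos φ₂ cos Δλ )
  = atan2(-0.0488, -0.1535) = 197.65°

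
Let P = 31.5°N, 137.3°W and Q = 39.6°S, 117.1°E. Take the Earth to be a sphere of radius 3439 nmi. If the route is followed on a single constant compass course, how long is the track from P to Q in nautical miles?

Δψ = ln[tan(π/4+φ₂/2)/tan(π/4+φ₁/2)] = -1.3336;  Δφ = -1.2409 rad,  Δλ = -1.8431 rad
q = Δφ/Δψ = 0.9305
d = R·√(Δφ² + q²Δλ²) = 3439·2.11687 = 7280 nmi

7280 nmi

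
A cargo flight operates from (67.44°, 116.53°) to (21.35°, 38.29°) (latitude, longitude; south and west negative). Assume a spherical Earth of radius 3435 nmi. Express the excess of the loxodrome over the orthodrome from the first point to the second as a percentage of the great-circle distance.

4.5%

Great circle: σ = 1.1494 rad → d_gc = Rσ = 3948.2 nmi
Rhumb: Δφ = -0.8044, Δλ = -1.3655, Δψ = -1.2306, q = Δφ/Δψ = 0.6537 → d_rh = R√(Δφ²+q²Δλ²) = 4127.6 nmi
Excess = (4127.6 − 3948.2) / 3948.2 = 179.4 / 3948.2 = 4.54% ≈ 4.5%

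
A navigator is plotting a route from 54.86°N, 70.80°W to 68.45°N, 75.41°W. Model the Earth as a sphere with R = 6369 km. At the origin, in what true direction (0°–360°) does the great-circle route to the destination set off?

θ = atan2( sin Δλ·cos φ₂ ,  cos φ₁ sin φ₂ − sin φ₁ cos φ₂ cos Δλ )
  = atan2(-0.0295, +0.2359) = 352.87°

352.9°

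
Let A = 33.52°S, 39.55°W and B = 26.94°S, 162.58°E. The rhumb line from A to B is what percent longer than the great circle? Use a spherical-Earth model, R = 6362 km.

17.6%

Great circle: σ = 2.0245 rad → d_gc = Rσ = 12879.7 km
Rhumb: Δφ = +0.1148, Δλ = -2.7554, Δψ = +0.1330, q = Δφ/Δψ = 0.8632 → d_rh = R√(Δφ²+q²Δλ²) = 15149.4 km
Excess = (15149.4 − 12879.7) / 12879.7 = 2269.7 / 12879.7 = 17.62% ≈ 17.6%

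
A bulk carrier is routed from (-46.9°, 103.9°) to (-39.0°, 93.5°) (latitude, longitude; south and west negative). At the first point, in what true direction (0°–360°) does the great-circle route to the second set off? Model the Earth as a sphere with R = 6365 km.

312.4°

θ = atan2( sin Δλ·cos φ₂ ,  cos φ₁ sin φ₂ − sin φ₁ cos φ₂ cos Δλ )
  = atan2(-0.1403, +0.1281) = 312.40°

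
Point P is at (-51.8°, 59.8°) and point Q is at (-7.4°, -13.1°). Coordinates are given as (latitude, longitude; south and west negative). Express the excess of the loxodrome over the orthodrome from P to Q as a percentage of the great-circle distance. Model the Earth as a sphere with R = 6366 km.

Great circle: σ = 1.2854 rad → d_gc = Rσ = 8182.9 km
Rhumb: Δφ = +0.7749, Δλ = -1.2723, Δψ = +0.9310, q = Δφ/Δψ = 0.8324 → d_rh = R√(Δφ²+q²Δλ²) = 8354.1 km
Excess = (8354.1 − 8182.9) / 8182.9 = 171.2 / 8182.9 = 2.09% ≈ 2.1%

2.1%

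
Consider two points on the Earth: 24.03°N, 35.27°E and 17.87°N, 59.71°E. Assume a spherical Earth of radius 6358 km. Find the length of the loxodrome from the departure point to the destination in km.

2622 km

Rhumb course C = atan2(Δλ, Δψ) with Δψ = ln[tan(π/4+φ₂/2)/tan(π/4+φ₁/2)] = -0.1152, Δλ = +0.4266 → C = 105.11°
d = R·|Δφ| / |cos C| = 6358·0.10751 / 0.26072 = 2622 km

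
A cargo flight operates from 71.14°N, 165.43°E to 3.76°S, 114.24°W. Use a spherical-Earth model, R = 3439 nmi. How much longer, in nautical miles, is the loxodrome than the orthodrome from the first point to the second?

200 nmi

Great circle: cos σ = sin φ₁ sin φ₂ + cos φ₁ cos φ₂ cos Δλ,  σ = 1.5787 rad → d_gc = 5429.1 nmi
Rhumb line: Δψ = -1.8609, q = Δφ/Δψ = 0.7025, d_rh = R√(Δφ²+q²Δλ²) = 5628.7 nmi
Excess = 5628.7 − 5429.1 = 199.6 ≈ 200 nmi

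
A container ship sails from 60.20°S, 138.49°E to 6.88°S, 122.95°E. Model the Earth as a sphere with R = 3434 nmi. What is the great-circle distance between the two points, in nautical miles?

3272 nmi

Haversine: a = sin²(Δφ/2)+cos φ₁ cos φ₂ sin²(Δλ/2) = 0.21035;  σ = 2·atan2(√a,√(1−a))
σ = 54.598° → d = Rσ = 3434·0.95292 = 3272 nmi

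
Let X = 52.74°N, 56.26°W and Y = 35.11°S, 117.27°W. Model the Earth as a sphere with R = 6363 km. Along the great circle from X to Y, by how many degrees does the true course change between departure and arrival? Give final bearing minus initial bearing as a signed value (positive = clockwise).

-14.3°

At departure: θ₁ = atan2(sin Δλ cos φ₂, cos φ₁ sin φ₂ − sin φ₁ cos φ₂ cos Δλ) = 227.15°
At arrival: θ₂ = atan2(sin Δλ cos φ₁, −cos φ₂ sin φ₁ + sin φ₂ cos φ₁ cos Δλ) = 212.86°
Δθ = θ₂ − θ₁ = -14.3°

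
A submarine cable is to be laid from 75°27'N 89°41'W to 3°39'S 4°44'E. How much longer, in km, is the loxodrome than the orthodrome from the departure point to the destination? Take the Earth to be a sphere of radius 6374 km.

Great circle: cos σ = sin φ₁ sin φ₂ + cos φ₁ cos φ₂ cos Δλ,  σ = 1.6518 rad → d_gc = 10528.6 km
Rhumb line: Δψ = -2.1221, q = Δφ/Δψ = 0.6505, d_rh = R√(Δφ²+q²Δλ²) = 11141.2 km
Excess = 11141.2 − 10528.6 = 612.6 ≈ 613 km

613 km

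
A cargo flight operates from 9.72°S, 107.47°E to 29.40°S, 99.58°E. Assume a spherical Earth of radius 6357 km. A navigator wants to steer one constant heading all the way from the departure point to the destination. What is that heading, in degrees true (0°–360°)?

Δψ = ln[tan(π/4+φ₂/2)/tan(π/4+φ₁/2)] = -0.3668
Δλ = -0.1377 rad (taken the short way round)
course = atan2(Δλ, Δψ) = 200.58°

200.6°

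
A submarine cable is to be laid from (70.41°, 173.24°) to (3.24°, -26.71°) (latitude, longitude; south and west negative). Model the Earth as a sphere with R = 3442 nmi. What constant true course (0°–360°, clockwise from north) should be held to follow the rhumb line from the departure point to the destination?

121.3°

Meridional parts: M(φ₁)=+1.7565, M(φ₂)=+0.0566 → ΔM = -1.7000;  Δλ = +2.7934 rad
tan C = Δλ / ΔM = -1.6432 → C = 121.32°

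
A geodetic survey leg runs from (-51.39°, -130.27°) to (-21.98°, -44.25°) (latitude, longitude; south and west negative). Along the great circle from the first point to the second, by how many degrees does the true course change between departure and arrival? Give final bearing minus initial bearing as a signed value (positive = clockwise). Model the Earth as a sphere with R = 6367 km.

Initial bearing θ₁ = atan2(sin Δλ cos φ₂, cos φ₁ sin φ₂ − sin φ₁ cos φ₂ cos Δλ) = 101.21°
Final bearing θ₂ = (initial bearing from the destination back to the start) + 180° = 41.31°
Δθ = θ₂ − θ₁ = -59.9°

-59.9°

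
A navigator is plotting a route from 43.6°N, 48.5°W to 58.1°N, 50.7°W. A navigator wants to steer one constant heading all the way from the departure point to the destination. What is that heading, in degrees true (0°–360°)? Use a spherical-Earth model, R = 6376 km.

354.6°

Δψ = ln[tan(π/4+φ₂/2)/tan(π/4+φ₁/2)] = +0.4052
Δλ = -0.0384 rad (taken the short way round)
course = atan2(Δλ, Δψ) = 354.59°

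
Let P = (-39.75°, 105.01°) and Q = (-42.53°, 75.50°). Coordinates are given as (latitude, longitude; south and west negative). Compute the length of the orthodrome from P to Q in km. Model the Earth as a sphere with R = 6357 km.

2472 km

cos σ = sin φ₁ sin φ₂ + cos φ₁ cos φ₂ cos Δλ
      = sin(-39.75°)sin(-42.53°) + cos(-39.75°)cos(-42.53°)cos(-29.51°) = 0.9253
σ = 22.283° → d = Rσ = 6357·0.38892 = 2472 km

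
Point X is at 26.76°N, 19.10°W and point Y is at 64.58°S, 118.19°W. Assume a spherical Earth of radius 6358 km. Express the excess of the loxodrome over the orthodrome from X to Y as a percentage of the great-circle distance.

3.0%

Great circle: σ = 2.0569 rad → d_gc = Rσ = 13078.0 km
Rhumb: Δφ = -1.5942, Δλ = -1.7294, Δψ = -1.9743, q = Δφ/Δψ = 0.8075 → d_rh = R√(Δφ²+q²Δλ²) = 13474.8 km
Excess = (13474.8 − 13078.0) / 13078.0 = 396.8 / 13078.0 = 3.03% ≈ 3.0%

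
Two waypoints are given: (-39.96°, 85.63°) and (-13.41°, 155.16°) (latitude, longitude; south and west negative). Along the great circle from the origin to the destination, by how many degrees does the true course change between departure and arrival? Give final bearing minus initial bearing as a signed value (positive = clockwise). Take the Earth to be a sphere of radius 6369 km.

-35.5°

At departure: θ₁ = atan2(sin Δλ cos φ₂, cos φ₁ sin φ₂ − sin φ₁ cos φ₂ cos Δλ) = 87.44°
At arrival: θ₂ = atan2(sin Δλ cos φ₁, −cos φ₂ sin φ₁ + sin φ₂ cos φ₁ cos Δλ) = 51.92°
Δθ = θ₂ − θ₁ = -35.5°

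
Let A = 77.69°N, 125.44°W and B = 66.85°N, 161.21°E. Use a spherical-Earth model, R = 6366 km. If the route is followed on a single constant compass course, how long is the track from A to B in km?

2689 km

Rhumb course C = atan2(Δλ, Δψ) with Δψ = ln[tan(π/4+φ₂/2)/tan(π/4+φ₁/2)] = -0.6415, Δλ = -1.2802 → C = 243.39°
d = R·|Δφ| / |cos C| = 6366·0.18919 / 0.44797 = 2689 km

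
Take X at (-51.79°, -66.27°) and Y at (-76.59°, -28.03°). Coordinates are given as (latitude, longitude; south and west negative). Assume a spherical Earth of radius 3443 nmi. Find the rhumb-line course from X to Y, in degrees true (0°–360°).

148.3°

Δψ = ln[tan(π/4+φ₂/2)/tan(π/4+φ₁/2)] = -1.0806
Δλ = +0.6674 rad (taken the short way round)
course = atan2(Δλ, Δψ) = 148.30°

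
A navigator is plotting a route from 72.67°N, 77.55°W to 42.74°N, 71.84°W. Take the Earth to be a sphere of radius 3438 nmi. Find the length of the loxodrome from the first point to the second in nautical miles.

Rhumb course C = atan2(Δλ, Δψ) with Δψ = ln[tan(π/4+φ₂/2)/tan(π/4+φ₁/2)] = -1.0546, Δλ = +0.0997 → C = 174.60°
d = R·|Δφ| / |cos C| = 3438·0.52238 / 0.99556 = 1804 nmi

1804 nmi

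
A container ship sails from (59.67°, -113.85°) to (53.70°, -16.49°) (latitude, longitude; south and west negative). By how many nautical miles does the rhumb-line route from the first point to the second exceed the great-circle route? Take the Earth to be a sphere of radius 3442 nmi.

Great circle: cos σ = sin φ₁ sin φ₂ + cos φ₁ cos φ₂ cos Δλ,  σ = 0.8535 rad → d_gc = 2937.9 nmi
Rhumb line: Δψ = -0.1902, q = Δφ/Δψ = 0.5478, d_rh = R√(Δφ²+q²Δλ²) = 3224.2 nmi
Excess = 3224.2 − 2937.9 = 286.3 ≈ 286 nmi

286 nmi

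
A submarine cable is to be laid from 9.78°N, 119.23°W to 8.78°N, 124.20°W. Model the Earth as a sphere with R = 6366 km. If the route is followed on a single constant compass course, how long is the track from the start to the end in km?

556 km

Rhumb course C = atan2(Δλ, Δψ) with Δψ = ln[tan(π/4+φ₂/2)/tan(π/4+φ₁/2)] = -0.0177, Δλ = -0.0867 → C = 258.48°
d = R·|Δφ| / |cos C| = 6366·0.01745 / 0.19977 = 556 km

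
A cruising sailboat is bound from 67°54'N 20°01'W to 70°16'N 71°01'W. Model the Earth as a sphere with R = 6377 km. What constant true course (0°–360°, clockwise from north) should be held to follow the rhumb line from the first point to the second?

277.4°

Δψ = ln[tan(π/4+φ₂/2)/tan(π/4+φ₁/2)] = +0.1158
Δλ = -0.8901 rad (taken the short way round)
course = atan2(Δλ, Δψ) = 277.41°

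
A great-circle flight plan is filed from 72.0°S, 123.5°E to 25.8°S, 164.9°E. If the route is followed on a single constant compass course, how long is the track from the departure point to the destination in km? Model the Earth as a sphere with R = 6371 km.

5802 km

Δψ = ln[tan(π/4+φ₂/2)/tan(π/4+φ₁/2)] = +1.3764;  Δφ = +0.8063 rad,  Δλ = +0.7226 rad
q = Δφ/Δψ = 0.5858
d = R·√(Δφ² + q²Δλ²) = 6371·0.91070 = 5802 km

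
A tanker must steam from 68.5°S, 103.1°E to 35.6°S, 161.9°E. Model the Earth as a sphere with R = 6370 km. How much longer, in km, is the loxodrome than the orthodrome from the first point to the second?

150 km

Great circle: cos σ = sin φ₁ sin φ₂ + cos φ₁ cos φ₂ cos Δλ,  σ = 0.8010 rad → d_gc = 5102.4 km
Rhumb line: Δψ = +0.9958, q = Δφ/Δψ = 0.5766, d_rh = R√(Δφ²+q²Δλ²) = 5252.5 km
Excess = 5252.5 − 5102.4 = 150.1 ≈ 150 km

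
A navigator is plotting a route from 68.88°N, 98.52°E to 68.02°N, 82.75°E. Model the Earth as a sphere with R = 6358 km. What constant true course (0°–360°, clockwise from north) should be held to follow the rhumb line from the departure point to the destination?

Meridional parts: M(φ₁)=+1.6797, M(φ₂)=+1.6389 → ΔM = -0.0409;  Δλ = -0.2752 rad
tan C = Δλ / ΔM = +6.7346 → C = 261.55°

261.6°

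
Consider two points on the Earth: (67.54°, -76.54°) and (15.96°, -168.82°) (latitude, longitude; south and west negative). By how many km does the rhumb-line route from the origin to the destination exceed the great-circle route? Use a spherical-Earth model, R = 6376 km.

Great circle: cos σ = sin φ₁ sin φ₂ + cos φ₁ cos φ₂ cos Δλ,  σ = 1.3289 rad → d_gc = 8473.4 km
Rhumb line: Δψ = -1.3345, q = Δφ/Δψ = 0.6746, d_rh = R√(Δφ²+q²Δλ²) = 8996.5 km
Excess = 8996.5 − 8473.4 = 523.1 ≈ 523 km

523 km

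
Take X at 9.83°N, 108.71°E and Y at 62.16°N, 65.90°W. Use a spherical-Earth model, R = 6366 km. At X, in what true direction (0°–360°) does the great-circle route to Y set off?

357.4°

N = sin Δλ·cos φ₂ = -0.0439;  D = cos φ₁ sin φ₂ − sin φ₁ cos φ₂ cos Δλ = +0.9507
initial course = atan2(N, D) = 357.36°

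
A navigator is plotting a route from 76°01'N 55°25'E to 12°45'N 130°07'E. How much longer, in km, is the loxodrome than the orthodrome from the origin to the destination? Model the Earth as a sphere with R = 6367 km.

346 km

Great circle: cos σ = sin φ₁ sin φ₂ + cos φ₁ cos φ₂ cos Δλ,  σ = 1.2908 rad → d_gc = 8218.6 km
Rhumb line: Δψ = -1.8741, q = Δφ/Δψ = 0.5892, d_rh = R√(Δφ²+q²Δλ²) = 8564.4 km
Excess = 8564.4 − 8218.6 = 345.8 ≈ 346 km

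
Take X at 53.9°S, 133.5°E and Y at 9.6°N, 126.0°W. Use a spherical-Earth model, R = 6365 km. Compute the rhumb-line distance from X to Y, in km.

11909 km

Δψ = ln[tan(π/4+φ₂/2)/tan(π/4+φ₁/2)] = +1.2896;  Δφ = +1.1083 rad,  Δλ = +1.7541 rad
q = Δφ/Δψ = 0.8594
d = R·√(Δφ² + q²Δλ²) = 6365·1.87105 = 11909 km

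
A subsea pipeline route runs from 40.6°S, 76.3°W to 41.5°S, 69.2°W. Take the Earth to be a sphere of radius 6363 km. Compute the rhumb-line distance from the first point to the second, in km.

Δψ = ln[tan(π/4+φ₂/2)/tan(π/4+φ₁/2)] = -0.0208;  Δφ = -0.0157 rad,  Δλ = +0.1239 rad
q = Δφ/Δψ = 0.7541
d = R·√(Δφ² + q²Δλ²) = 6363·0.09476 = 603 km

603 km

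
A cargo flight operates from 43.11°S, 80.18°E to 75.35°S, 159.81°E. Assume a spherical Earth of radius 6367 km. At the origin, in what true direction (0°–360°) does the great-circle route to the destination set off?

N = sin Δλ·cos φ₂ = +0.2488;  D = cos φ₁ sin φ₂ − sin φ₁ cos φ₂ cos Δλ = -0.6752
initial course = atan2(N, D) = 159.77°

159.8°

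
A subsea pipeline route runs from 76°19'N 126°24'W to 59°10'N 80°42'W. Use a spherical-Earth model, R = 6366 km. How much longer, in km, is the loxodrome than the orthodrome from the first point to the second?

59 km

Great circle: cos σ = sin φ₁ sin φ₂ + cos φ₁ cos φ₂ cos Δλ,  σ = 0.4053 rad → d_gc = 2580.4 km
Rhumb line: Δψ = -0.8322, q = Δφ/Δψ = 0.3597, d_rh = R√(Δφ²+q²Δλ²) = 2639.4 km
Excess = 2639.4 − 2580.4 = 59.0 ≈ 59 km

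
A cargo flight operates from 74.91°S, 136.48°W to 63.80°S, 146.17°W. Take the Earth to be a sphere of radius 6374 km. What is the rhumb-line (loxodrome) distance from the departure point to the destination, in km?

1290 km

Rhumb course C = atan2(Δλ, Δψ) with Δψ = ln[tan(π/4+φ₂/2)/tan(π/4+φ₁/2)] = +0.5636, Δλ = -0.1691 → C = 343.30°
d = R·|Δφ| / |cos C| = 6374·0.19391 / 0.95780 = 1290 km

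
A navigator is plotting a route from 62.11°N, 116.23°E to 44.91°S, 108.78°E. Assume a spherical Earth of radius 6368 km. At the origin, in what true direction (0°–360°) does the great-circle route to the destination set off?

185.5°

N = sin Δλ·cos φ₂ = -0.0918;  D = cos φ₁ sin φ₂ − sin φ₁ cos φ₂ cos Δλ = -0.9509
initial course = atan2(N, D) = 185.52°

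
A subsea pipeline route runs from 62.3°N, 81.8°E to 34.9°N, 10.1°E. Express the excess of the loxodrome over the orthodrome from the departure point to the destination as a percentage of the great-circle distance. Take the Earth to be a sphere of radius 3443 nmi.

Great circle: σ = 0.8940 rad → d_gc = Rσ = 3078.1 nmi
Rhumb: Δφ = -0.4782, Δλ = -1.2514, Δψ = -0.7495, q = Δφ/Δψ = 0.6381 → d_rh = R√(Δφ²+q²Δλ²) = 3204.5 nmi
Excess = (3204.5 − 3078.1) / 3078.1 = 126.4 / 3078.1 = 4.11% ≈ 4.1%

4.1%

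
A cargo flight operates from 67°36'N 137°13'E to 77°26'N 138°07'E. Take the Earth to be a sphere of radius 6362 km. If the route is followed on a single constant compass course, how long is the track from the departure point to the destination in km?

Δψ = ln[tan(π/4+φ₂/2)/tan(π/4+φ₁/2)] = +0.5868;  Δφ = +0.1716 rad,  Δλ = +0.0157 rad
q = Δφ/Δψ = 0.2925
d = R·√(Δφ² + q²Δλ²) = 6362·0.17169 = 1092 km

1092 km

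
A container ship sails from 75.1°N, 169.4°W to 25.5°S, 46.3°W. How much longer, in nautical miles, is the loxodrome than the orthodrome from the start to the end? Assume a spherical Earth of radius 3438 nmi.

Great circle: cos σ = sin φ₁ sin φ₂ + cos φ₁ cos φ₂ cos Δλ,  σ = 2.1445 rad → d_gc = 7372.9 nmi
Rhumb line: Δψ = -2.4949, q = Δφ/Δψ = 0.7038, d_rh = R√(Δφ²+q²Δλ²) = 7966.3 nmi
Excess = 7966.3 − 7372.9 = 593.4 ≈ 593 nmi

593 nmi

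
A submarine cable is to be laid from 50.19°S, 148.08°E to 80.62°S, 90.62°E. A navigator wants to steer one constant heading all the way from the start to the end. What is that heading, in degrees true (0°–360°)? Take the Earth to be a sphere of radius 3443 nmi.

Δψ = ln[tan(π/4+φ₂/2)/tan(π/4+φ₁/2)] = -1.4847
Δλ = -1.0029 rad (taken the short way round)
course = atan2(Δλ, Δψ) = 214.04°

214.0°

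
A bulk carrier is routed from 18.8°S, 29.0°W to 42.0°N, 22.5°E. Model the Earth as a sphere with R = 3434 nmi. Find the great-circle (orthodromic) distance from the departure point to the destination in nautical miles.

4624 nmi

Haversine: a = sin²(Δφ/2)+cos φ₁ cos φ₂ sin²(Δλ/2) = 0.38885;  σ = 2·atan2(√a,√(1−a))
σ = 77.156° → d = Rσ = 3434·1.34662 = 4624 nmi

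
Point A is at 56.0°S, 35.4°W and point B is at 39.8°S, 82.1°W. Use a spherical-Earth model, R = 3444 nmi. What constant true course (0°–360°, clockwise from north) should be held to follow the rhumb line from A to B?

Meridional parts: M(φ₁)=-1.1851, M(φ₂)=-0.7584 → ΔM = +0.4267;  Δλ = -0.8151 rad
tan C = Δλ / ΔM = -1.9102 → C = 297.63°

297.6°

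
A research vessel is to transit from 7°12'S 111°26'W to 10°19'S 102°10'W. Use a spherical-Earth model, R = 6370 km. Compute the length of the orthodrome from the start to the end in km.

1075 km

cos σ = sin φ₁ sin φ₂ + cos φ₁ cos φ₂ cos Δλ
      = sin(-7.20°)sin(-10.32°) + cos(-7.20°)cos(-10.32°)cos(9.27°) = 0.9858
σ = 9.673° → d = Rσ = 6370·0.16883 = 1075 km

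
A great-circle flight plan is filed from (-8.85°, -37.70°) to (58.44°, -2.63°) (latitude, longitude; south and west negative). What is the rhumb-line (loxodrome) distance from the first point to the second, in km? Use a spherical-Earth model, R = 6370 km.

Δψ = ln[tan(π/4+φ₂/2)/tan(π/4+φ₁/2)] = +1.4188;  Δφ = +1.1744 rad,  Δλ = +0.6121 rad
q = Δφ/Δψ = 0.8278
d = R·√(Δφ² + q²Δλ²) = 6370·1.27906 = 8148 km

8148 km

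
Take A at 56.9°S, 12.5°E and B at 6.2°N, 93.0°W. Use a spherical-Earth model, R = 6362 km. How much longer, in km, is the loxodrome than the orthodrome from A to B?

508 km

Great circle: cos σ = sin φ₁ sin φ₂ + cos φ₁ cos φ₂ cos Δλ,  σ = 1.8086 rad → d_gc = 11506.2 km
Rhumb line: Δψ = +1.3219, q = Δφ/Δψ = 0.8331, d_rh = R√(Δφ²+q²Δλ²) = 12014.2 km
Excess = 12014.2 − 11506.2 = 508.0 ≈ 508 km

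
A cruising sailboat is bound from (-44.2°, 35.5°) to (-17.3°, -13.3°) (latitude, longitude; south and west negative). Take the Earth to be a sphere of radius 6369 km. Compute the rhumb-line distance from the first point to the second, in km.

Δψ = ln[tan(π/4+φ₂/2)/tan(π/4+φ₁/2)] = +0.5551;  Δφ = +0.4695 rad,  Δλ = -0.8517 rad
q = Δφ/Δψ = 0.8457
d = R·√(Δφ² + q²Δλ²) = 6369·0.85983 = 5476 km

5476 km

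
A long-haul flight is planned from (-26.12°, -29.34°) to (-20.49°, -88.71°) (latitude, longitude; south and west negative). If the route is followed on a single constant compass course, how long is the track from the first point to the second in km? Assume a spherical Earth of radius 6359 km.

6080 km

Rhumb course C = atan2(Δλ, Δψ) with Δψ = ln[tan(π/4+φ₂/2)/tan(π/4+φ₁/2)] = +0.1071, Δλ = -1.0362 → C = 275.90°
d = R·|Δφ| / |cos C| = 6359·0.09826 / 0.10276 = 6080 km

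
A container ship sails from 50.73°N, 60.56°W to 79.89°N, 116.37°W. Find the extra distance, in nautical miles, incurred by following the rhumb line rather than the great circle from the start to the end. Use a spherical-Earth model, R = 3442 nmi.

Great circle: cos σ = sin φ₁ sin φ₂ + cos φ₁ cos φ₂ cos Δλ,  σ = 0.6013 rad → d_gc = 2069.7 nmi
Rhumb line: Δψ = +1.3946, q = Δφ/Δψ = 0.3649, d_rh = R√(Δφ²+q²Δλ²) = 2136.8 nmi
Excess = 2136.8 − 2069.7 = 67.1 ≈ 67 nmi

67 nmi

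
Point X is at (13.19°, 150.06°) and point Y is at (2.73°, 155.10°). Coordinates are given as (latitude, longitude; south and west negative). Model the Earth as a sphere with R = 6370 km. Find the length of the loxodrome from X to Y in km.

Δψ = ln[tan(π/4+φ₂/2)/tan(π/4+φ₁/2)] = -0.1846;  Δφ = -0.1826 rad,  Δλ = +0.0880 rad
q = Δφ/Δψ = 0.9889
d = R·√(Δφ² + q²Δλ²) = 6370·0.20223 = 1288 km

1288 km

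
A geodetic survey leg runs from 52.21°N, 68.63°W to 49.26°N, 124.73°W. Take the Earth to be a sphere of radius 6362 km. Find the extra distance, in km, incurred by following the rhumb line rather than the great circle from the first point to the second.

98 km

Great circle: cos σ = sin φ₁ sin φ₂ + cos φ₁ cos φ₂ cos Δλ,  σ = 0.6062 rad → d_gc = 3856.7 km
Rhumb line: Δψ = -0.0814, q = Δφ/Δψ = 0.6326, d_rh = R√(Δφ²+q²Δλ²) = 3954.4 km
Excess = 3954.4 − 3856.7 = 97.7 ≈ 98 km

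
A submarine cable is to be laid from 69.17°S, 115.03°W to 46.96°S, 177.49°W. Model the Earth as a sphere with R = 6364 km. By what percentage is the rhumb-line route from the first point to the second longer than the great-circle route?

Great circle: σ = 0.6513 rad → d_gc = Rσ = 4144.6 km
Rhumb: Δφ = +0.3876, Δλ = -1.0901, Δψ = +0.7633, q = Δφ/Δψ = 0.5079 → d_rh = R√(Δφ²+q²Δλ²) = 4301.1 km
Excess = (4301.1 − 4144.6) / 4144.6 = 156.5 / 4144.6 = 3.78% ≈ 3.8%

3.8%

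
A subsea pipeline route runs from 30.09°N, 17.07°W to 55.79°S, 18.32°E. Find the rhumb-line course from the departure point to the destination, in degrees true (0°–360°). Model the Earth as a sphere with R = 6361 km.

Meridional parts: M(φ₁)=+0.5511, M(φ₂)=-1.1785 → ΔM = -1.7296;  Δλ = +0.6177 rad
tan C = Δλ / ΔM = -0.3571 → C = 160.35°

160.3°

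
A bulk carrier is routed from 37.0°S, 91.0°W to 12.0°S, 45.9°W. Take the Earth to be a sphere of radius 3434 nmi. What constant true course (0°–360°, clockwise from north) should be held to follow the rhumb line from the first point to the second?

Δψ = ln[tan(π/4+φ₂/2)/tan(π/4+φ₁/2)] = +0.4850
Δλ = +0.7871 rad (taken the short way round)
course = atan2(Δλ, Δψ) = 58.36°

58.4°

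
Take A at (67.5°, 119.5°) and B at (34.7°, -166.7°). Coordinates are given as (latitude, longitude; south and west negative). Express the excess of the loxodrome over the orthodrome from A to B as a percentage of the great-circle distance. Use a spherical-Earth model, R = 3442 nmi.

4.7%

Great circle: σ = 0.9100 rad → d_gc = Rσ = 3132.3 nmi
Rhumb: Δφ = -0.5725, Δλ = +1.2881, Δψ = -0.9684, q = Δφ/Δψ = 0.5911 → d_rh = R√(Δφ²+q²Δλ²) = 3278.9 nmi
Excess = (3278.9 − 3132.3) / 3132.3 = 146.6 / 3132.3 = 4.68% ≈ 4.7%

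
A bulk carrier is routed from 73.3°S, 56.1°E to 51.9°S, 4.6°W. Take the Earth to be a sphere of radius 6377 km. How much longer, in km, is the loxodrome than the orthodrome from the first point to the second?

140 km

Great circle: cos σ = sin φ₁ sin φ₂ + cos φ₁ cos φ₂ cos Δλ,  σ = 0.5726 rad → d_gc = 3651.2 km
Rhumb line: Δψ = +0.8555, q = Δφ/Δψ = 0.4366, d_rh = R√(Δφ²+q²Δλ²) = 3791.1 km
Excess = 3791.1 − 3651.2 = 139.9 ≈ 140 km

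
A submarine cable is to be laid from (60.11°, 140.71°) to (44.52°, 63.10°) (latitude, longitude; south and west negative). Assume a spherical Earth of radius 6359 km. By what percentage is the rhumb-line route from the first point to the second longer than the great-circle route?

Great circle: σ = 0.8174 rad → d_gc = Rσ = 5197.7 km
Rhumb: Δφ = -0.2721, Δλ = -1.3546, Δψ = -0.4512, q = Δφ/Δψ = 0.6030 → d_rh = R√(Δφ²+q²Δλ²) = 5474.7 km
Excess = (5474.7 − 5197.7) / 5197.7 = 277.0 / 5197.7 = 5.33% ≈ 5.3%

5.3%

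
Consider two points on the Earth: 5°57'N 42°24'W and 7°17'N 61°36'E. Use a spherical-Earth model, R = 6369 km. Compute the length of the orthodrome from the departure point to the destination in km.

11453 km

cos σ = sin φ₁ sin φ₂ + cos φ₁ cos φ₂ cos Δλ
      = sin(5.95°)sin(7.28°) + cos(5.95°)cos(7.28°)cos(104.00°) = -0.2255
σ = 103.034° → d = Rσ = 6369·1.79829 = 11453 km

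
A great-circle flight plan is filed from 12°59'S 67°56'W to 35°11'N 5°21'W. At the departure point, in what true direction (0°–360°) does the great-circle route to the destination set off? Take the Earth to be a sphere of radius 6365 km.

48.3°

θ = atan2( sin Δλ·cos φ₂ ,  cos φ₁ sin φ₂ − sin φ₁ cos φ₂ cos Δλ )
  = atan2(+0.7255, +0.6460) = 48.32°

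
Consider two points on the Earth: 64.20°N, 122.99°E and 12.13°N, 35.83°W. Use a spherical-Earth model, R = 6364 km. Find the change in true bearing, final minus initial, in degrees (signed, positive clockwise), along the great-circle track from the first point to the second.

-149.6°

Initial bearing θ₁ = atan2(sin Δλ cos φ₂, cos φ₁ sin φ₂ − sin φ₁ cos φ₂ cos Δλ) = 338.83°
Final bearing θ₂ = (initial bearing from the destination back to the start) + 180° = 189.25°
Δθ = θ₂ − θ₁ = -149.6°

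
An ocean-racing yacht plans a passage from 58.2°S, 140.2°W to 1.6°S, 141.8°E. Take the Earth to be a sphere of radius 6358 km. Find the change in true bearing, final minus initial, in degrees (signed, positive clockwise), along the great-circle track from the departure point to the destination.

Initial bearing θ₁ = atan2(sin Δλ cos φ₂, cos φ₁ sin φ₂ − sin φ₁ cos φ₂ cos Δλ) = 279.40°
Final bearing θ₂ = (initial bearing from the destination back to the start) + 180° = 328.66°
Δθ = θ₂ − θ₁ = +49.3°

+49.3°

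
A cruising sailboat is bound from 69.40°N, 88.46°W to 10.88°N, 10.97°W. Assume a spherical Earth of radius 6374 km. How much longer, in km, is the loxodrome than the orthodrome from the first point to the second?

Great circle: cos σ = sin φ₁ sin φ₂ + cos φ₁ cos φ₂ cos Δλ,  σ = 1.3165 rad → d_gc = 8391.6 km
Rhumb line: Δψ = -1.5142, q = Δφ/Δψ = 0.6745, d_rh = R√(Δφ²+q²Δλ²) = 8729.0 km
Excess = 8729.0 − 8391.6 = 337.4 ≈ 337 km

337 km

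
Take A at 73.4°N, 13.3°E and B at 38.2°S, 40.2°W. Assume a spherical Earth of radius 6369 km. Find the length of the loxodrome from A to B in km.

Rhumb course C = atan2(Δλ, Δψ) with Δψ = ln[tan(π/4+φ₂/2)/tan(π/4+φ₁/2)] = -2.6474, Δλ = -0.9338 → C = 199.43°
d = R·|Δφ| / |cos C| = 6369·1.94779 / 0.94306 = 13154 km

13154 km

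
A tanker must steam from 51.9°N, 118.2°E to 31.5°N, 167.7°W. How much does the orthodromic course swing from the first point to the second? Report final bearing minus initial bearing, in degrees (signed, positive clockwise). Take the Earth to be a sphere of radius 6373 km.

+54.1°

Initial bearing θ₁ = atan2(sin Δλ cos φ₂, cos φ₁ sin φ₂ − sin φ₁ cos φ₂ cos Δλ) = 80.41°
Final bearing θ₂ = (initial bearing from the destination back to the start) + 180° = 134.47°
Δθ = θ₂ − θ₁ = +54.1°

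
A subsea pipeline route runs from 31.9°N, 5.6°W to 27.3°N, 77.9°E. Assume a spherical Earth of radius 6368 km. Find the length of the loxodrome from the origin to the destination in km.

8082 km

Δψ = ln[tan(π/4+φ₂/2)/tan(π/4+φ₁/2)] = -0.0924;  Δφ = -0.0803 rad,  Δλ = +1.4573 rad
q = Δφ/Δψ = 0.8691
d = R·√(Δφ² + q²Δλ²) = 6368·1.26914 = 8082 km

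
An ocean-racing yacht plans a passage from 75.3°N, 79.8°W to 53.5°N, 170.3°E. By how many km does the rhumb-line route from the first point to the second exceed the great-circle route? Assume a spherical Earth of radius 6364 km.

Great circle: cos σ = sin φ₁ sin φ₂ + cos φ₁ cos φ₂ cos Δλ,  σ = 0.7581 rad → d_gc = 4824.3 km
Rhumb line: Δψ = -0.9386, q = Δφ/Δψ = 0.4054, d_rh = R√(Δφ²+q²Δλ²) = 5509.0 km
Excess = 5509.0 − 4824.3 = 684.7 ≈ 685 km

685 km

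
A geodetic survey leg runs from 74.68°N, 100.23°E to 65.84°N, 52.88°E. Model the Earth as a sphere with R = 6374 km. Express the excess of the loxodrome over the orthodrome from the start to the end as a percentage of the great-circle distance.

Great circle: σ = 0.3070 rad → d_gc = Rσ = 1956.7 km
Rhumb: Δφ = -0.1543, Δλ = -0.8264, Δψ = -0.4645, q = Δφ/Δψ = 0.3321 → d_rh = R√(Δφ²+q²Δλ²) = 2007.0 km
Excess = (2007.0 − 1956.7) / 1956.7 = 50.3 / 1956.7 = 2.57% ≈ 2.6%

2.6%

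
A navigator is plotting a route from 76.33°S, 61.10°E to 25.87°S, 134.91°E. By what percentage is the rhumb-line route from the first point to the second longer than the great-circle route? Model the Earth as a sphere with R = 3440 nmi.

4.7%

Great circle: σ = 1.0664 rad → d_gc = Rσ = 3668.5 nmi
Rhumb: Δφ = +0.8807, Δλ = +1.2882, Δψ = +1.6537, q = Δφ/Δψ = 0.5326 → d_rh = R√(Δφ²+q²Δλ²) = 3840.3 nmi
Excess = (3840.3 − 3668.5) / 3668.5 = 171.8 / 3668.5 = 4.68% ≈ 4.7%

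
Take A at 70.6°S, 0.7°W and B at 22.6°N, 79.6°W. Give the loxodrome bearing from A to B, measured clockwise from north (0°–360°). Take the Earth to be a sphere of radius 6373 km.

Meridional parts: M(φ₁)=-1.7665, M(φ₂)=+0.4051 → ΔM = +2.1716;  Δλ = -1.3771 rad
tan C = Δλ / ΔM = -0.6341 → C = 327.62°

327.6°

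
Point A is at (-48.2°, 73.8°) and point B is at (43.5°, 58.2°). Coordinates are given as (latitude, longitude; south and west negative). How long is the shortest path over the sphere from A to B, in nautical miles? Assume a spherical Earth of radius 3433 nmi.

Haversine: a = sin²(Δφ/2)+cos φ₁ cos φ₂ sin²(Δλ/2) = 0.52374;  σ = 2·atan2(√a,√(1−a))
σ = 92.721° → d = Rσ = 3433·1.61829 = 5556 nmi

5556 nmi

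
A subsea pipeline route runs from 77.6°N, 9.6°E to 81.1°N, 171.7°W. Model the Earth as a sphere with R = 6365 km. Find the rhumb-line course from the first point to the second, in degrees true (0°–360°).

Meridional parts: M(φ₁)=+2.2198, M(φ₂)=+2.5533 → ΔM = +0.3335;  Δλ = +3.1189 rad
tan C = Δλ / ΔM = +9.3508 → C = 83.90°

83.9°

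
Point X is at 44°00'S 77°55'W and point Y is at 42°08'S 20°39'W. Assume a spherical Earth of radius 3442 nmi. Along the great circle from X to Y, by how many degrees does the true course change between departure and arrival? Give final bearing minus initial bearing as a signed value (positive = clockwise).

Initial bearing θ₁ = atan2(sin Δλ cos φ₂, cos φ₁ sin φ₂ − sin φ₁ cos φ₂ cos Δλ) = 108.11°
Final bearing θ₂ = (initial bearing from the destination back to the start) + 180° = 67.21°
Δθ = θ₂ − θ₁ = -40.9°

-40.9°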